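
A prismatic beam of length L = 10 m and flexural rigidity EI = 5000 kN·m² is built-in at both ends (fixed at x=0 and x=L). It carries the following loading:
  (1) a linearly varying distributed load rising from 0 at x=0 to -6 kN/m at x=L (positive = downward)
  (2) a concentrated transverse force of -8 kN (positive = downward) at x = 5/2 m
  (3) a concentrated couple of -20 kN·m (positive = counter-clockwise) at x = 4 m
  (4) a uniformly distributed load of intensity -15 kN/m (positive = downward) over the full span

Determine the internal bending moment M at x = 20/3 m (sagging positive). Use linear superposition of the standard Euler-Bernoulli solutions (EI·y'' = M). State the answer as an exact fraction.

M(20/3) = -26597/540 kN·m

Load 1 — triangular load w₀=-6 kN/m (0→w₀ over full span):
  M_1 = 3w₀Lx/20 - w₀L²/30 - w₀x³/(6L) = 3·(-6)·10·(20/3)/20 - (-6)·10²/30 - (-6)·(20/3)³/(6·10) = -280/27 kN·m
Load 2 — point force P=-8 kN at a=5/2 m (b=L-a=15/2):
  M_2 = Pa²(a+3b)(L-x)/L³ - Pa²b/L²  [x>a] = (-8)·(5/2)²·((5/2)+3·(15/2))·(10-(20/3))/10³ - (-8)·(5/2)²·(15/2)/10² = -5/12 kN·m
Load 3 — applied couple M₀=-20 kN·m at a=4 m (b=L-a=6):
  M_3 = R_Ax - M_A - M₀  [x>a] with R_A=-72/25, M_A=-12/5 = (-72/25)·(20/3) - (-12/5) - (-20) = 16/5 kN·m
Load 4 — uniform load w=-15 kN/m over full span:
  M_4 = wLx/2 - wL²/12 - wx²/2 = (-15)·10·(20/3)/2 - (-15)·10²/12 - (-15)·(20/3)²/2 = -125/3 kN·m
Superposition: M = Σ M_i = -26597/540 kN·m ≈ -49.253704 kN·m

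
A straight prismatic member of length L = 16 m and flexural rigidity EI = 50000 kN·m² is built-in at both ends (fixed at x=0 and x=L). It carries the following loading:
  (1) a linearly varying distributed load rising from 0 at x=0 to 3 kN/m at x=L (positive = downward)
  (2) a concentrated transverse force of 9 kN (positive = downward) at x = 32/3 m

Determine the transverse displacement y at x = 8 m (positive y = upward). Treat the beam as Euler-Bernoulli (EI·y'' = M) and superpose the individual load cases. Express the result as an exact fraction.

Load 1 — triangular load w₀=3 kN/m (0→w₀ over full span):
  y_1 = -w₀x²(L-x)²(x+2L)/(120LEI) = -3·8²·(16-8)²·(8+2·16)/(120·16·50000) = -16/3125 m
Load 2 — point force P=9 kN at a=32/3 m (b=L-a=16/3):
  y_2 = -Pb²x²(3aL-(3a+b)x)/(6L³EI)  [x≤a] = -9·(16/3)²·8²·(3·(32/3)·16-(3·(32/3)+(16/3))·8)/(6·16³·50000) = -16/5625 m
Superposition: y = Σ y_i = -224/28125 m ≈ -0.007964 m

y(8) = -224/28125 m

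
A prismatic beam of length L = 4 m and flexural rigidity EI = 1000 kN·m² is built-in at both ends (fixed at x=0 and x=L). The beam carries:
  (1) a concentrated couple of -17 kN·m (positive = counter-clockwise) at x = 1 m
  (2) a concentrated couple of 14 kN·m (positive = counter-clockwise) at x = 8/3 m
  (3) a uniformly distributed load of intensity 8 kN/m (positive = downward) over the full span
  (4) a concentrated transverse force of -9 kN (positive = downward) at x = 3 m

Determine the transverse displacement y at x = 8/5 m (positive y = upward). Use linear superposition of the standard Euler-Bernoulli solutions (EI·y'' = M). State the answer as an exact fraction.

y(8/5) = -121351/11250000 m

Load 1 — applied couple M₀=-17 kN·m at a=1 m (b=L-a=3):
  y_1 = (R_Ax³/6 - M_Ax²/2 - M₀(x-a)²/2)/EI  [x>a] with R_A=-153/32, M_A=51/16 = ((-153/32)·(8/5)³/6 - (51/16)·(8/5)²/2 - (-17)·((8/5)-1)²/2)/1000 = -1071/250000 m
Load 2 — applied couple M₀=14 kN·m at a=8/3 m (b=L-a=4/3):
  y_2 = (R_Ax³/6 - M_Ax²/2)/EI  [x≤a] with R_A=14/3, M_A=14/3 = ((14/3)·(8/5)³/6 - (14/3)·(8/5)²/2)/1000 = -392/140625 m
Load 3 — uniform load w=8 kN/m over full span:
  y_3 = -wx²(L-x)²/(24EI) = -8·(8/5)²·(4-(8/5))²/(24·1000) = -384/78125 m
Load 4 — point force P=-9 kN at a=3 m (b=L-a=1):
  y_4 = -Pb²x²(3aL-(3a+b)x)/(6L³EI)  [x≤a] = -(-9)·1²·(8/5)²·(3·3·4-(3·3+1)·(8/5))/(6·4³·1000) = 3/2500 m
Superposition: y = Σ y_i = -121351/11250000 m ≈ -0.010787 m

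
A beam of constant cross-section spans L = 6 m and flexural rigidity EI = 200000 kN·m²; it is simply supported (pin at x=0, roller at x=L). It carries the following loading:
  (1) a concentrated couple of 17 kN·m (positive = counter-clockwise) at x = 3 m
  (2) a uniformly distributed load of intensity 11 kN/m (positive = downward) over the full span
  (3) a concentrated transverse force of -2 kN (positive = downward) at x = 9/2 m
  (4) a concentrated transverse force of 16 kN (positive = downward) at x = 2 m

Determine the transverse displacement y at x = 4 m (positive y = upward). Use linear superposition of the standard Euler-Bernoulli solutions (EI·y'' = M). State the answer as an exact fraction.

y(4) = -7217/7200000 m

Load 1 — applied couple M₀=17 kN·m at a=3 m (b=L-a=3):
  y_1 = (M₀x³/(6L)-M₀(x-a)²/2+C₁x)/EI  [x>a] with C₁=M₀(3b²-L²)/(6L)=-17/4 = (17·4³/(6·6)-17·(4-3)²/2+(-17/4)·4)/200000 = 17/720000 m
Load 2 — uniform load w=11 kN/m over full span:
  y_2 = -wx(L³-2Lx²+x³)/(24EI) = -11·4·(6³-2·6·4²+4³)/(24·200000) = -121/150000 m
Load 3 — point force P=-2 kN at a=9/2 m (b=L-a=3/2):
  y_3 = -Pbx(L²-b²-x²)/(6LEI)  [x≤a] = -(-2)·(3/2)·4·(6²-(3/2)²-4²)/(6·6·200000) = 71/2400000 m
Load 4 — point force P=16 kN at a=2 m (b=L-a=4):
  y_4 = -Pa(L-x)(2Lx-a²-x²)/(6LEI)  [x>a] = -16·2·(6-4)·(2·6·4-2²-4²)/(6·6·200000) = -7/28125 m
Superposition: y = Σ y_i = -7217/7200000 m ≈ -0.001002 m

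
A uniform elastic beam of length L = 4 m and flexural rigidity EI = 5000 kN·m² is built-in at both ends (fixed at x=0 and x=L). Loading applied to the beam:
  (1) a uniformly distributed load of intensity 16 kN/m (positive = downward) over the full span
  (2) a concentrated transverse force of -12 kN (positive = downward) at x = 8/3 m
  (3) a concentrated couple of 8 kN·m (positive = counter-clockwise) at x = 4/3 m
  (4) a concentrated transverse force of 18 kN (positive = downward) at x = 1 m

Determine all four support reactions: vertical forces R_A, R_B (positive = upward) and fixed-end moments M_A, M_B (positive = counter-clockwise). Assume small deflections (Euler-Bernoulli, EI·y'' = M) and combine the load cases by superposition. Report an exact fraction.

R_A = 6731/144 kN, M_A = 2009/72 kN·m, R_B = 3349/144 kN, M_B = -1075/72 kN·m

Load 1 — uniform load w=16 kN/m over full span:
  R_A = wL/2 = 16·4/2 = 32 kN
  M_A = wL²/12 = 16·4²/12 = 64/3 kN·m
  R_B = wL/2 = 16·4/2 = 32 kN
  M_B = -wL²/12 = -16·4²/12 = -64/3 kN·m
Load 2 — point force P=-12 kN at a=8/3 m (b=L-a=4/3):
  R_A = Pb²(3a+b)/L³ = (-12)·(4/3)²·(3·(8/3)+(4/3))/4³ = -28/9 kN
  M_A = Pab²/L² = (-12)·(8/3)·(4/3)²/4² = -32/9 kN·m
  R_B = Pa²(a+3b)/L³ = (-12)·(8/3)²·((8/3)+3·(4/3))/4³ = -80/9 kN
  M_B = -Pa²b/L² = -(-12)·(8/3)²·(4/3)/4² = 64/9 kN·m
Load 3 — applied couple M₀=8 kN·m at a=4/3 m (b=L-a=8/3):
  R_A = 6M₀ab/L³ = 6·8·(4/3)·(8/3)/4³ = 8/3 kN
  M_A = M₀b(2a-b)/L² = 8·(8/3)·(2·(4/3)-(8/3))/4² = 0 kN·m
  R_B = -6M₀ab/L³ = -6·8·(4/3)·(8/3)/4³ = -8/3 kN
  M_B = M₀a(2b-a)/L² = 8·(4/3)·(2·(8/3)-(4/3))/4² = 8/3 kN·m
Load 4 — point force P=18 kN at a=1 m (b=L-a=3):
  R_A = Pb²(3a+b)/L³ = 18·3²·(3·1+3)/4³ = 243/16 kN
  M_A = Pab²/L² = 18·1·3²/4² = 81/8 kN·m
  R_B = Pa²(a+3b)/L³ = 18·1²·(1+3·3)/4³ = 45/16 kN
  M_B = -Pa²b/L² = -18·1²·3/4² = -27/8 kN·m
Superposition: R_A = 6731/144 kN, M_A = 2009/72 kN·m, R_B = 3349/144 kN, M_B = -1075/72 kN·m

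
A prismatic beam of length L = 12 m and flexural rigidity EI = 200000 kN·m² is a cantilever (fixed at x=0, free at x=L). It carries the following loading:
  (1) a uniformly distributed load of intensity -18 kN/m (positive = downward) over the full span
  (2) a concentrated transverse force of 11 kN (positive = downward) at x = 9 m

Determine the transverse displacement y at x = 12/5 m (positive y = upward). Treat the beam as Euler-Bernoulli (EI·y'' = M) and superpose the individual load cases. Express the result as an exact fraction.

Load 1 — uniform load w=-18 kN/m over full span:
  y_1 = -wx²(x²-4Lx+6L²)/(24EI) = -(-18)·(12/5)²·((12/5)²-4·12·(12/5)+6·12²)/(24·200000) = 31833/1953125 m
Load 2 — point force P=11 kN at a=9 m (b=L-a=3):
  y_2 = -Px²(3a-x)/(6EI)  [x≤a] = -11·(12/5)²·(3·9-(12/5))/(6·200000) = -4059/3125000 m
Superposition: y = Σ y_i = 234369/15625000 m ≈ 0.015000 m

y(12/5) = 234369/15625000 m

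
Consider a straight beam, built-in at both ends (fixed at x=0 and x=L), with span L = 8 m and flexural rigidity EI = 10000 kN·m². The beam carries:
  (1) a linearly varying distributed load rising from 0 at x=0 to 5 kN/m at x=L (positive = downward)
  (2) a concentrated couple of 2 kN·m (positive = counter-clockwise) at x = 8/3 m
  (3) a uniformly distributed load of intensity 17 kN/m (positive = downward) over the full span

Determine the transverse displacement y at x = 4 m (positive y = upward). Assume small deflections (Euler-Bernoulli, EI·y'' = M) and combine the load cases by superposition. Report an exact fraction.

Load 1 — triangular load w₀=5 kN/m (0→w₀ over full span):
  y_1 = -w₀x²(L-x)²(x+2L)/(120LEI) = -5·4²·(8-4)²·(4+2·8)/(120·8·10000) = -1/375 m
Load 2 — applied couple M₀=2 kN·m at a=8/3 m (b=L-a=16/3):
  y_2 = (R_Ax³/6 - M_Ax²/2 - M₀(x-a)²/2)/EI  [x>a] with R_A=1/3, M_A=0 = ((1/3)·4³/6 - 0·4²/2 - 2·(4-(8/3))²/2)/10000 = 1/5625 m
Load 3 — uniform load w=17 kN/m over full span:
  y_3 = -wx²(L-x)²/(24EI) = -17·4²·(8-4)²/(24·10000) = -34/1875 m
Superposition: y = Σ y_i = -116/5625 m ≈ -0.020622 m

y(4) = -116/5625 m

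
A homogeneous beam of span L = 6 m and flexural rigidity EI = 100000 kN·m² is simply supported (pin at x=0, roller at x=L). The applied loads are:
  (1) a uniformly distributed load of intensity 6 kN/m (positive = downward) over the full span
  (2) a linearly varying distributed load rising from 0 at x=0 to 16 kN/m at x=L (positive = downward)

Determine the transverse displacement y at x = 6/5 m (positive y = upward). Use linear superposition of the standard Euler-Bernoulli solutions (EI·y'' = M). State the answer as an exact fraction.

Load 1 — uniform load w=6 kN/m over full span:
  y_1 = -wx(L³-2Lx²+x³)/(24EI) = -6·(6/5)·(6³-2·6·(6/5)²+(6/5)³)/(24·100000) = -2349/3906250 m
Load 2 — triangular load w₀=16 kN/m (0→w₀ over full span):
  y_2 = -w₀x(7L⁴-10L²x²+3x⁴)/(360LEI) = -16·(6/5)·(7·6⁴-10·6²·(6/5)²+3·(6/5)⁴)/(360·6·100000) = -37152/48828125 m
Superposition: y = Σ y_i = -133029/97656250 m ≈ -0.001362 m

y(6/5) = -133029/97656250 m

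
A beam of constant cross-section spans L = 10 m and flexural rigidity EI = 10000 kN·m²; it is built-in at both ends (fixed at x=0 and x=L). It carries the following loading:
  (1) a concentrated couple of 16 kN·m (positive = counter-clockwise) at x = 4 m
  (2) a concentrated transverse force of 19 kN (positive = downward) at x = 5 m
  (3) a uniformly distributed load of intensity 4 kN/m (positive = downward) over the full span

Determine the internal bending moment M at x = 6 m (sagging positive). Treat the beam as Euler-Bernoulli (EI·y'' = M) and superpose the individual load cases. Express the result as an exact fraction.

M(6) = 37231/1500 kN·m

Load 1 — applied couple M₀=16 kN·m at a=4 m (b=L-a=6):
  M_1 = R_Ax - M_A - M₀  [x>a] with R_A=288/125, M_A=48/25 = (288/125)·6 - (48/25) - 16 = -512/125 kN·m
Load 2 — point force P=19 kN at a=5 m (b=L-a=5):
  M_2 = Pa²(a+3b)(L-x)/L³ - Pa²b/L²  [x>a] = 19·5²·(5+3·5)·(10-6)/10³ - 19·5²·5/10² = 57/4 kN·m
Load 3 — uniform load w=4 kN/m over full span:
  M_3 = wLx/2 - wL²/12 - wx²/2 = 4·10·6/2 - 4·10²/12 - 4·6²/2 = 44/3 kN·m
Superposition: M = Σ M_i = 37231/1500 kN·m ≈ 24.820667 kN·m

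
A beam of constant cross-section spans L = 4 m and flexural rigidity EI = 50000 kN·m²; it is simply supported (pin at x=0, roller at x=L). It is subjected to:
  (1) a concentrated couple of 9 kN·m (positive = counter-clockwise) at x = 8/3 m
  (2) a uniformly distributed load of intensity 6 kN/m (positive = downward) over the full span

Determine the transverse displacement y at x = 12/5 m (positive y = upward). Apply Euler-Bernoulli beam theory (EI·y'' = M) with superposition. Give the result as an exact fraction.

y(12/5) = -1833/3906250 m

Load 1 — applied couple M₀=9 kN·m at a=8/3 m (b=L-a=4/3):
  y_1 = (M₀x³/(6L)+C₁x)/EI  [x≤a] with C₁=M₀(3b²-L²)/(6L)=-4 = (9·(12/5)³/(6·4)+(-4)·(12/5))/50000 = -69/781250 m
Load 2 — uniform load w=6 kN/m over full span:
  y_2 = -wx(L³-2Lx²+x³)/(24EI) = -6·(12/5)·(4³-2·4·(12/5)²+(12/5)³)/(24·50000) = -744/1953125 m
Superposition: y = Σ y_i = -1833/3906250 m ≈ -0.000469 m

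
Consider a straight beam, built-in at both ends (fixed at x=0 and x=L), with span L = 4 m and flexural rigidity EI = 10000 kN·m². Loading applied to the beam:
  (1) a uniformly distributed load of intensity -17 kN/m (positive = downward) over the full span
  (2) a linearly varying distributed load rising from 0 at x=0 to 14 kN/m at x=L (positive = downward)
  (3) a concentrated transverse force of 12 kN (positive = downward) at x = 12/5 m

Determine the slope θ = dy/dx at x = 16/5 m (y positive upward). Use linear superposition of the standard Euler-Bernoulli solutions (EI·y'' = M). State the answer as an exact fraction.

θ(16/5) = -1078/5859375 rad

Load 1 — uniform load w=-17 kN/m over full span:
  θ_1 = -wx(L-x)(L-2x)/(12EI) = -(-17)·(16/5)·(4-(16/5))·(4-2·(16/5))/(12·10000) = -68/78125 rad
Load 2 — triangular load w₀=14 kN/m (0→w₀ over full span):
  θ_2 = -w₀(2x(L-x)(L-2x)(x+2L)+x²(L-x)²)/(120LEI) = -14·(2·(16/5)·(4-(16/5))·(4-2·(16/5))·((16/5)+2·4)+(16/5)²·(4-(16/5))²)/(120·4·10000) = 448/1171875 rad
Load 3 — point force P=12 kN at a=12/5 m (b=L-a=8/5):
  θ_3 = Pa²(L-x)(2bL-(3b+a)(L-x))/(2L³EI)  [x>a] = 12·(12/5)²·(4-(16/5))·(2·(8/5)·4-(3·(8/5)+(12/5))·(4-(16/5)))/(2·4³·10000) = 594/1953125 rad
Superposition: θ = Σ θ_i = -1078/5859375 rad ≈ -0.000184 rad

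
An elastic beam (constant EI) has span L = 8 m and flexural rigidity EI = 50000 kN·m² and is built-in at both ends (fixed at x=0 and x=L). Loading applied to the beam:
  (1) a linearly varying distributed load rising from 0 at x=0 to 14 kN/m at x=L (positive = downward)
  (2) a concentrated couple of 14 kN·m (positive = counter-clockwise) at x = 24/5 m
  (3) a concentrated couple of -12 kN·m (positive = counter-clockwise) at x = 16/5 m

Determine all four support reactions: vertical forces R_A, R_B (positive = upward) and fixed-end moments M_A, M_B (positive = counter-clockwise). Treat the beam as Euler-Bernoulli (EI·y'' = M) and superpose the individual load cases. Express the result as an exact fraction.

R_A = 429/25 kN, M_A = 2468/75 kN·m, R_B = 971/25 kN, M_B = -1174/25 kN·m

Load 1 — triangular load w₀=14 kN/m (0→w₀ over full span):
  R_A = 3w₀L/20 = 3·14·8/20 = 84/5 kN
  M_A = w₀L²/30 = 14·8²/30 = 448/15 kN·m
  R_B = 7w₀L/20 = 7·14·8/20 = 196/5 kN
  M_B = -w₀L²/20 = -14·8²/20 = -224/5 kN·m
Load 2 — applied couple M₀=14 kN·m at a=24/5 m (b=L-a=16/5):
  R_A = 6M₀ab/L³ = 6·14·(24/5)·(16/5)/8³ = 63/25 kN
  M_A = M₀b(2a-b)/L² = 14·(16/5)·(2·(24/5)-(16/5))/8² = 112/25 kN·m
  R_B = -6M₀ab/L³ = -6·14·(24/5)·(16/5)/8³ = -63/25 kN
  M_B = M₀a(2b-a)/L² = 14·(24/5)·(2·(16/5)-(24/5))/8² = 42/25 kN·m
Load 3 — applied couple M₀=-12 kN·m at a=16/5 m (b=L-a=24/5):
  R_A = 6M₀ab/L³ = 6·(-12)·(16/5)·(24/5)/8³ = -54/25 kN
  M_A = M₀b(2a-b)/L² = (-12)·(24/5)·(2·(16/5)-(24/5))/8² = -36/25 kN·m
  R_B = -6M₀ab/L³ = -6·(-12)·(16/5)·(24/5)/8³ = 54/25 kN
  M_B = M₀a(2b-a)/L² = (-12)·(16/5)·(2·(24/5)-(16/5))/8² = -96/25 kN·m
Superposition: R_A = 429/25 kN, M_A = 2468/75 kN·m, R_B = 971/25 kN, M_B = -1174/25 kN·m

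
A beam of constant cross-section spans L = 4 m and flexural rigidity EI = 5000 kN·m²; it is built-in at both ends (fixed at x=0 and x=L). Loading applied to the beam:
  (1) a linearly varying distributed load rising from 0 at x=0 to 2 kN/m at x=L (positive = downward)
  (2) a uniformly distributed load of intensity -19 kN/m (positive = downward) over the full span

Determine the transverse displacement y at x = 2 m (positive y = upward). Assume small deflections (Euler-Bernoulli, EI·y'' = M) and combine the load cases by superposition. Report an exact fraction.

y(2) = 3/1250 m

Load 1 — triangular load w₀=2 kN/m (0→w₀ over full span):
  y_1 = -w₀x²(L-x)²(x+2L)/(120LEI) = -2·2²·(4-2)²·(2+2·4)/(120·4·5000) = -1/7500 m
Load 2 — uniform load w=-19 kN/m over full span:
  y_2 = -wx²(L-x)²/(24EI) = -(-19)·2²·(4-2)²/(24·5000) = 19/7500 m
Superposition: y = Σ y_i = 3/1250 m ≈ 0.002400 m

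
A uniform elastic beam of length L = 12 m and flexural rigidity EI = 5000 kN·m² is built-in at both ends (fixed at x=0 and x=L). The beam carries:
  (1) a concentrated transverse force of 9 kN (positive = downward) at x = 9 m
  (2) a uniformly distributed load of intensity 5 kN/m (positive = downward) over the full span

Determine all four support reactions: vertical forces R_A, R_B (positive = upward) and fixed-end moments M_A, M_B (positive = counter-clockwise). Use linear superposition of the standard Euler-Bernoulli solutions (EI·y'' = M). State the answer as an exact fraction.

R_A = 1005/32 kN, M_A = 1041/16 kN·m, R_B = 1203/32 kN, M_B = -1203/16 kN·m

Load 1 — point force P=9 kN at a=9 m (b=L-a=3):
  R_A = Pb²(3a+b)/L³ = 9·3²·(3·9+3)/12³ = 45/32 kN
  M_A = Pab²/L² = 9·9·3²/12² = 81/16 kN·m
  R_B = Pa²(a+3b)/L³ = 9·9²·(9+3·3)/12³ = 243/32 kN
  M_B = -Pa²b/L² = -9·9²·3/12² = -243/16 kN·m
Load 2 — uniform load w=5 kN/m over full span:
  R_A = wL/2 = 5·12/2 = 30 kN
  M_A = wL²/12 = 5·12²/12 = 60 kN·m
  R_B = wL/2 = 5·12/2 = 30 kN
  M_B = -wL²/12 = -5·12²/12 = -60 kN·m
Superposition: R_A = 1005/32 kN, M_A = 1041/16 kN·m, R_B = 1203/32 kN, M_B = -1203/16 kN·m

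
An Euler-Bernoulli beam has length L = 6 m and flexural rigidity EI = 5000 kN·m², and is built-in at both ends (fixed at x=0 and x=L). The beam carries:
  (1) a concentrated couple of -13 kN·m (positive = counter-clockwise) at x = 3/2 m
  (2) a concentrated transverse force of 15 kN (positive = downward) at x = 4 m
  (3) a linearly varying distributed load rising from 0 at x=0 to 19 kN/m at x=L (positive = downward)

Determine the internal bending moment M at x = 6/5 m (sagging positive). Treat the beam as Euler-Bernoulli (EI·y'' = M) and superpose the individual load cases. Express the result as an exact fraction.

Load 1 — applied couple M₀=-13 kN·m at a=3/2 m (b=L-a=9/2):
  M_1 = R_Ax - M_A  [x≤a] with R_A=-39/16, M_A=39/16 = (-39/16)·(6/5) - (39/16) = -429/80 kN·m
Load 2 — point force P=15 kN at a=4 m (b=L-a=2):
  M_2 = Pb²(3a+b)x/L³ - Pab²/L²  [x≤a] = 15·2²·(3·4+2)·(6/5)/6³ - 15·4·2²/6² = -2 kN·m
Load 3 — triangular load w₀=19 kN/m (0→w₀ over full span):
  M_3 = 3w₀Lx/20 - w₀L²/30 - w₀x³/(6L) = 3·19·6·(6/5)/20 - 19·6²/30 - 19·(6/5)³/(6·6) = -399/125 kN·m
Superposition: M = Σ M_i = -21109/2000 kN·m ≈ -10.554500 kN·m

M(6/5) = -21109/2000 kN·m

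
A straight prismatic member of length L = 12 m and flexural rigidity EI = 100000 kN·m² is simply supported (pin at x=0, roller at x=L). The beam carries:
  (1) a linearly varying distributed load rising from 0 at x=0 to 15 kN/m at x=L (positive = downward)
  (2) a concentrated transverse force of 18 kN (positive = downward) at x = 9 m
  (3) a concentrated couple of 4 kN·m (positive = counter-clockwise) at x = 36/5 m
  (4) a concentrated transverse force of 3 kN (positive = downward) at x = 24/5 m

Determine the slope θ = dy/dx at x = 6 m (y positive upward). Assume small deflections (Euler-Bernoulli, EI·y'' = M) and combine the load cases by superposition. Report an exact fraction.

Load 1 — triangular load w₀=15 kN/m (0→w₀ over full span):
  θ_1 = -w₀(7L⁴-30L²x²+15x⁴)/(360LEI) = -15·(7·12⁴-30·12²·6²+15·6⁴)/(360·12·100000) = -63/200000 rad
Load 2 — point force P=18 kN at a=9 m (b=L-a=3):
  θ_2 = -Pb(L²-b²-3x²)/(6LEI)  [x≤a] = -18·3·(12²-3²-3·6²)/(6·12·100000) = -81/400000 rad
Load 3 — applied couple M₀=4 kN·m at a=36/5 m (b=L-a=24/5):
  θ_3 = (M₀x²/(2L)+C₁)/EI  [x≤a] with C₁=M₀(3b²-L²)/(6L)=-104/25 = (4·6²/(2·12)+(-104/25))/100000 = 23/1250000 rad
Load 4 — point force P=3 kN at a=24/5 m (b=L-a=36/5):
  θ_4 = -Pa(2L²-6Lx+3x²+a²)/(6LEI)  [x>a] = -3·(24/5)·(2·12²-6·12·6+3·6²+(24/5)²)/(6·12·100000) = 81/3125000 rad
Superposition: θ = Σ θ_i = -23659/50000000 rad ≈ -0.000473 rad

θ(6) = -23659/50000000 rad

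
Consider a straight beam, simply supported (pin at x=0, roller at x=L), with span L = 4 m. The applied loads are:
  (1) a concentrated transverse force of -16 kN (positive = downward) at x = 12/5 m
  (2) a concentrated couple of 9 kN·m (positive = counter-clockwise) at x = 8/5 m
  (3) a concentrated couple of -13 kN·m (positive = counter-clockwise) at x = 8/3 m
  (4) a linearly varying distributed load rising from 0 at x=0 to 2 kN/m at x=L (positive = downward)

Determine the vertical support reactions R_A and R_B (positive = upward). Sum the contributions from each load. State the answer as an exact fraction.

R_A = -91/15 kN, R_B = -89/15 kN

Load 1 — point force P=-16 kN at a=12/5 m (b=L-a=8/5):
  R_A = Pb/L = (-16)·(8/5)/4 = -32/5 kN
  R_B = Pa/L = (-16)·(12/5)/4 = -48/5 kN
Load 2 — applied couple M₀=9 kN·m at a=8/5 m (b=L-a=12/5):
  R_A = M₀/L = 9/4 kN
  R_B = -M₀/L = -9/4 kN
Load 3 — applied couple M₀=-13 kN·m at a=8/3 m (b=L-a=4/3):
  R_A = M₀/L = (-13)/4 = -13/4 kN
  R_B = -M₀/L = -(-13)/4 = 13/4 kN
Load 4 — triangular load w₀=2 kN/m (0→w₀ over full span):
  R_A = w₀L/6 = 2·4/6 = 4/3 kN
  R_B = w₀L/3 = 2·4/3 = 8/3 kN
Superposition: R_A = -91/15 kN, R_B = -89/15 kN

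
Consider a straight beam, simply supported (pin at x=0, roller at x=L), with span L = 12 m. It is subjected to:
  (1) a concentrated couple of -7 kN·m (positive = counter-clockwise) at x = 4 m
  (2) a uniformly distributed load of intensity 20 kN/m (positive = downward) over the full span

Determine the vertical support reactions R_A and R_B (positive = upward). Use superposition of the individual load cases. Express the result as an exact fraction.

R_A = 1433/12 kN, R_B = 1447/12 kN

Load 1 — applied couple M₀=-7 kN·m at a=4 m (b=L-a=8):
  R_A = M₀/L = (-7)/12 = -7/12 kN
  R_B = -M₀/L = -(-7)/12 = 7/12 kN
Load 2 — uniform load w=20 kN/m over full span:
  R_A = wL/2 = 20·12/2 = 120 kN
  R_B = wL/2 = 20·12/2 = 120 kN
Superposition: R_A = 1433/12 kN, R_B = 1447/12 kN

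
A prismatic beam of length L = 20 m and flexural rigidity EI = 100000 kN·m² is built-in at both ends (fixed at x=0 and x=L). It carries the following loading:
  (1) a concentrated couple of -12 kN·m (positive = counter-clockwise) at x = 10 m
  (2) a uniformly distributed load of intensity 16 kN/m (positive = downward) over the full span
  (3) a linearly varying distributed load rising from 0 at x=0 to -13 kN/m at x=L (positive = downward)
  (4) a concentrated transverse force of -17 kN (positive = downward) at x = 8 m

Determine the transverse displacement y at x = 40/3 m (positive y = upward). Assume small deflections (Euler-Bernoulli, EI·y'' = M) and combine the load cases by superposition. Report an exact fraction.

Load 1 — applied couple M₀=-12 kN·m at a=10 m (b=L-a=10):
  y_1 = (R_Ax³/6 - M_Ax²/2 - M₀(x-a)²/2)/EI  [x>a] with R_A=-9/10, M_A=-3 = ((-9/10)·(40/3)³/6 - (-3)·(40/3)²/2 - (-12)·((40/3)-10)²/2)/100000 = -1/4500 m
Load 2 — uniform load w=16 kN/m over full span:
  y_2 = -wx²(L-x)²/(24EI) = -16·(40/3)²·(20-(40/3))²/(24·100000) = -64/1215 m
Load 3 — triangular load w₀=-13 kN/m (0→w₀ over full span):
  y_3 = -w₀x²(L-x)²(x+2L)/(120LEI) = -(-13)·(40/3)²·(20-(40/3))²·((40/3)+2·20)/(120·20·100000) = 416/18225 m
Load 4 — point force P=-17 kN at a=8 m (b=L-a=12):
  y_4 = -Pa²(L-x)²(3bL-(3b+a)(L-x))/(6L³EI)  [x>a] = -(-17)·8²·(20-(40/3))²·(3·12·20-(3·12+8)·(20-(40/3)))/(6·20³·100000) = 1088/253125 m
Superposition: y = Σ y_i = -234857/9112500 m ≈ -0.025773 m

y(40/3) = -234857/9112500 m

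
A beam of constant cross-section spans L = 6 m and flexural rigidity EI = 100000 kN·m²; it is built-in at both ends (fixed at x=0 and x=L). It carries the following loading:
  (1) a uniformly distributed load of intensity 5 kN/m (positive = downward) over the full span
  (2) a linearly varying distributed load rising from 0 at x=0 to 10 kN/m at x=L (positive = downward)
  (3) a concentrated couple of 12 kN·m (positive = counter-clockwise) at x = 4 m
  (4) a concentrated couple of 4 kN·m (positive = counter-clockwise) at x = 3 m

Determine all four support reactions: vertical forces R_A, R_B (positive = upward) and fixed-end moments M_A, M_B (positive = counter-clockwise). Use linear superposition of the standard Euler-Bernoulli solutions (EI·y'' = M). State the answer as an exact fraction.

Load 1 — uniform load w=5 kN/m over full span:
  R_A = wL/2 = 5·6/2 = 15 kN
  M_A = wL²/12 = 5·6²/12 = 15 kN·m
  R_B = wL/2 = 5·6/2 = 15 kN
  M_B = -wL²/12 = -5·6²/12 = -15 kN·m
Load 2 — triangular load w₀=10 kN/m (0→w₀ over full span):
  R_A = 3w₀L/20 = 3·10·6/20 = 9 kN
  M_A = w₀L²/30 = 10·6²/30 = 12 kN·m
  R_B = 7w₀L/20 = 7·10·6/20 = 21 kN
  M_B = -w₀L²/20 = -10·6²/20 = -18 kN·m
Load 3 — applied couple M₀=12 kN·m at a=4 m (b=L-a=2):
  R_A = 6M₀ab/L³ = 6·12·4·2/6³ = 8/3 kN
  M_A = M₀b(2a-b)/L² = 12·2·(2·4-2)/6² = 4 kN·m
  R_B = -6M₀ab/L³ = -6·12·4·2/6³ = -8/3 kN
  M_B = M₀a(2b-a)/L² = 12·4·(2·2-4)/6² = 0 kN·m
Load 4 — applied couple M₀=4 kN·m at a=3 m (b=L-a=3):
  R_A = 6M₀ab/L³ = 6·4·3·3/6³ = 1 kN
  M_A = M₀b(2a-b)/L² = 4·3·(2·3-3)/6² = 1 kN·m
  R_B = -6M₀ab/L³ = -6·4·3·3/6³ = -1 kN
  M_B = M₀a(2b-a)/L² = 4·3·(2·3-3)/6² = 1 kN·m
Superposition: R_A = 83/3 kN, M_A = 32 kN·m, R_B = 97/3 kN, M_B = -32 kN·m

R_A = 83/3 kN, M_A = 32 kN·m, R_B = 97/3 kN, M_B = -32 kN·m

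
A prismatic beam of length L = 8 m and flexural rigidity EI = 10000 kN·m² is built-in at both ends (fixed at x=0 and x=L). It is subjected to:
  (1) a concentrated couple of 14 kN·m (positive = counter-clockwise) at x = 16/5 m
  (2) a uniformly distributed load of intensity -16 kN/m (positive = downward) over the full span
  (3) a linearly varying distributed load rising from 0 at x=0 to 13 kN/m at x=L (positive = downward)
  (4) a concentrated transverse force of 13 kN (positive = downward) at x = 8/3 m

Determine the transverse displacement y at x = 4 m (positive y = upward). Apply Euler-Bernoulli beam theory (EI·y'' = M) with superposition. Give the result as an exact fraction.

y(4) = 10709/1265625 m

Load 1 — applied couple M₀=14 kN·m at a=16/5 m (b=L-a=24/5):
  y_1 = (R_Ax³/6 - M_Ax²/2 - M₀(x-a)²/2)/EI  [x>a] with R_A=63/25, M_A=42/25 = ((63/25)·4³/6 - (42/25)·4²/2 - 14·(4-(16/5))²/2)/10000 = 14/15625 m
Load 2 — uniform load w=-16 kN/m over full span:
  y_2 = -wx²(L-x)²/(24EI) = -(-16)·4²·(8-4)²/(24·10000) = 32/1875 m
Load 3 — triangular load w₀=13 kN/m (0→w₀ over full span):
  y_3 = -w₀x²(L-x)²(x+2L)/(120LEI) = -13·4²·(8-4)²·(4+2·8)/(120·8·10000) = -13/1875 m
Load 4 — point force P=13 kN at a=8/3 m (b=L-a=16/3):
  y_4 = -Pa²(L-x)²(3bL-(3b+a)(L-x))/(6L³EI)  [x>a] = -13·(8/3)²·(8-4)²·(3·(16/3)·8-(3·(16/3)+(8/3))·(8-4))/(6·8³·10000) = -26/10125 m
Superposition: y = Σ y_i = 10709/1265625 m ≈ 0.008461 m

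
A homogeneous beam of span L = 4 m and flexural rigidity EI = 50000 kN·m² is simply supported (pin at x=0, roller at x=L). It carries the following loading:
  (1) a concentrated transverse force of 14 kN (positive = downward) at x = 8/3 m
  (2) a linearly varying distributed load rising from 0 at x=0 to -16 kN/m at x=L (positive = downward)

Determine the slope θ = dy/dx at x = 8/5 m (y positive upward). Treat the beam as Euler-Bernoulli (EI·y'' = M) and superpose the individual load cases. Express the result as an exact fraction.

Load 1 — point force P=14 kN at a=8/3 m (b=L-a=4/3):
  θ_1 = -Pb(L²-b²-3x²)/(6LEI)  [x≤a] = -14·(4/3)·(4²-(4/3)²-3·(8/5)²)/(6·4·50000) = -644/6328125 rad
Load 2 — triangular load w₀=-16 kN/m (0→w₀ over full span):
  θ_2 = -w₀(7L⁴-30L²x²+15x⁴)/(360LEI) = -(-16)·(7·4⁴-30·4²·(8/5)²+15·(8/5)⁴)/(360·4·50000) = 2584/17578125 rad
Superposition: θ = Σ θ_i = 7156/158203125 rad ≈ 0.000045 rad

θ(8/5) = 7156/158203125 rad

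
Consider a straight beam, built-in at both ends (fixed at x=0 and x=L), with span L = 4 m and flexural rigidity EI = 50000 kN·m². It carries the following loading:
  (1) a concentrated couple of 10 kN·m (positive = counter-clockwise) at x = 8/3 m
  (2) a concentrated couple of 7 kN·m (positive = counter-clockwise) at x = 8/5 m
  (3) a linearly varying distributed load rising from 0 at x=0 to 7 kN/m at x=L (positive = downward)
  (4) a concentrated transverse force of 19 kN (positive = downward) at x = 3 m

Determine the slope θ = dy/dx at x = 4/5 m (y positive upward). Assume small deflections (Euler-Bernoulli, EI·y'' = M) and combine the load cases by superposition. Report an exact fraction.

θ(4/5) = -18893/187500000 rad

Load 1 — applied couple M₀=10 kN·m at a=8/3 m (b=L-a=4/3):
  θ_1 = (R_Ax²/2 - M_Ax)/EI  [x≤a] with R_A=10/3, M_A=10/3 = ((10/3)·(4/5)²/2 - (10/3)·(4/5))/50000 = -1/31250 rad
Load 2 — applied couple M₀=7 kN·m at a=8/5 m (b=L-a=12/5):
  θ_2 = (R_Ax²/2 - M_Ax)/EI  [x≤a] with R_A=63/25, M_A=21/25 = ((63/25)·(4/5)²/2 - (21/25)·(4/5))/50000 = 21/7812500 rad
Load 3 — triangular load w₀=7 kN/m (0→w₀ over full span):
  θ_3 = -w₀(2x(L-x)(L-2x)(x+2L)+x²(L-x)²)/(120LEI) = -7·(2·(4/5)·(4-(4/5))·(4-2·(4/5))·((4/5)+2·4)+(4/5)²·(4-(4/5))²)/(120·4·50000) = -196/5859375 rad
Load 4 — point force P=19 kN at a=3 m (b=L-a=1):
  θ_4 = -Pb²x(2aL-(3a+b)x)/(2L³EI)  [x≤a] = -19·1²·(4/5)·(2·3·4-(3·3+1)·(4/5))/(2·4³·50000) = -19/500000 rad
Superposition: θ = Σ θ_i = -18893/187500000 rad ≈ -0.000101 rad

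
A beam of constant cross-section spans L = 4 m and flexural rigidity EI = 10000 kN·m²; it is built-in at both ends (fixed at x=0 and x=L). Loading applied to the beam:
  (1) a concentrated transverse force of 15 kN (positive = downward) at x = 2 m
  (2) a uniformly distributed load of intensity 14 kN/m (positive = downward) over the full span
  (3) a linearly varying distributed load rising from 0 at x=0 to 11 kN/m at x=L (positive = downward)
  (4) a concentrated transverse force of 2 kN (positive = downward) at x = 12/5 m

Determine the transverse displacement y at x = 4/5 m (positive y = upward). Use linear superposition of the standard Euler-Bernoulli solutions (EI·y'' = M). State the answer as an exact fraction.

Load 1 — point force P=15 kN at a=2 m (b=L-a=2):
  y_1 = -Pb²x²(3aL-(3a+b)x)/(6L³EI)  [x≤a] = -15·2²·(4/5)²·(3·2·4-(3·2+2)·(4/5))/(6·4³·10000) = -11/62500 m
Load 2 — uniform load w=14 kN/m over full span:
  y_2 = -wx²(L-x)²/(24EI) = -14·(4/5)²·(4-(4/5))²/(24·10000) = -448/1171875 m
Load 3 — triangular load w₀=11 kN/m (0→w₀ over full span):
  y_3 = -w₀x²(L-x)²(x+2L)/(120LEI) = -11·(4/5)²·(4-(4/5))²·((4/5)+2·4)/(120·4·10000) = -3872/29296875 m
Load 4 — point force P=2 kN at a=12/5 m (b=L-a=8/5):
  y_4 = -Pb²x²(3aL-(3a+b)x)/(6L³EI)  [x≤a] = -2·(8/5)²·(4/5)²·(3·(12/5)·4-(3·(12/5)+(8/5))·(4/5))/(6·4³·10000) = -544/29296875 m
Superposition: y = Σ y_i = -83089/117187500 m ≈ -0.000709 m

y(4/5) = -83089/117187500 m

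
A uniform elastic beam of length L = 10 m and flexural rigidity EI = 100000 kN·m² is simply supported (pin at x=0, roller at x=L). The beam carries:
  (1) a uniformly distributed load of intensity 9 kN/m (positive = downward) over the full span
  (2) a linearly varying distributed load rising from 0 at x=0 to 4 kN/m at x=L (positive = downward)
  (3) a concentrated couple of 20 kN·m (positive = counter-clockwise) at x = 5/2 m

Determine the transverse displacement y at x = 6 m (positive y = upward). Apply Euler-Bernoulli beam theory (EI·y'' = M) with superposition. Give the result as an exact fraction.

y(6) = -96119/7500000 m

Load 1 — uniform load w=9 kN/m over full span:
  y_1 = -wx(L³-2Lx²+x³)/(24EI) = -9·6·(10³-2·10·6²+6³)/(24·100000) = -279/25000 m
Load 2 — triangular load w₀=4 kN/m (0→w₀ over full span):
  y_2 = -w₀x(7L⁴-10L²x²+3x⁴)/(360LEI) = -4·6·(7·10⁴-10·10²·6²+3·6⁴)/(360·10·100000) = -592/234375 m
Load 3 — applied couple M₀=20 kN·m at a=5/2 m (b=L-a=15/2):
  y_3 = (M₀x³/(6L)-M₀(x-a)²/2+C₁x)/EI  [x>a] with C₁=M₀(3b²-L²)/(6L)=275/12 = (20·6³/(6·10)-20·(6-(5/2))²/2+(275/12)·6)/100000 = 87/100000 m
Superposition: y = Σ y_i = -96119/7500000 m ≈ -0.012816 m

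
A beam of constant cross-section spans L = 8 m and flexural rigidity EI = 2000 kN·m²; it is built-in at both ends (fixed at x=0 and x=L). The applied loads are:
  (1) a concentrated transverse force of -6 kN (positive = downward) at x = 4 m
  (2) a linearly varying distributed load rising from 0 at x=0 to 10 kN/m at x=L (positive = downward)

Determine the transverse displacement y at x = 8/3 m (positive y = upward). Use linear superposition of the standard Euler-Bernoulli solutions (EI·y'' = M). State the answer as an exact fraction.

Load 1 — point force P=-6 kN at a=4 m (b=L-a=4):
  y_1 = -Pb²x²(3aL-(3a+b)x)/(6L³EI)  [x≤a] = -(-6)·4²·(8/3)²·(3·4·8-(3·4+4)·(8/3))/(6·8³·2000) = 4/675 m
Load 2 — triangular load w₀=10 kN/m (0→w₀ over full span):
  y_2 = -w₀x²(L-x)²(x+2L)/(120LEI) = -10·(8/3)²·(8-(8/3))²·((8/3)+2·8)/(120·8·2000) = -1792/91125 m
Superposition: y = Σ y_i = -1252/91125 m ≈ -0.013739 m

y(8/3) = -1252/91125 m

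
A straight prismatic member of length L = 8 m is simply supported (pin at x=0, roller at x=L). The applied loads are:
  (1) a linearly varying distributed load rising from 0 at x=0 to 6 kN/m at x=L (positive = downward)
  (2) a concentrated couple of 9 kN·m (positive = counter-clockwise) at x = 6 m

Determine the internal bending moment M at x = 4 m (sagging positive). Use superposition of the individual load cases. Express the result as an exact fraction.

Load 1 — triangular load w₀=6 kN/m (0→w₀ over full span):
  M_1 = w₀Lx/6 - w₀x³/(6L) = 6·8·4/6 - 6·4³/(6·8) = 24 kN·m
Load 2 — applied couple M₀=9 kN·m at a=6 m (b=L-a=2):
  M_2 = M₀x/L  [x≤a] = 9·4/8 = 9/2 kN·m
Superposition: M = Σ M_i = 57/2 kN·m ≈ 28.500000 kN·m

M(4) = 57/2 kN·m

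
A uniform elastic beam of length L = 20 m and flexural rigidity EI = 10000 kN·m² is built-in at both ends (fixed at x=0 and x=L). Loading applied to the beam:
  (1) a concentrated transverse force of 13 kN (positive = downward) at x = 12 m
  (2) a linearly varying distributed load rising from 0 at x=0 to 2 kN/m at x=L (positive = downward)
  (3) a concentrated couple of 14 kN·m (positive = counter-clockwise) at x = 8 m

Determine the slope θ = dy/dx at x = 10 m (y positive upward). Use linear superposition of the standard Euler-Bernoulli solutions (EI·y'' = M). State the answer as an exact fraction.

θ(10) = -353/150000 rad

Load 1 — point force P=13 kN at a=12 m (b=L-a=8):
  θ_1 = -Pb²x(2aL-(3a+b)x)/(2L³EI)  [x≤a] = -13·8²·10·(2·12·20-(3·12+8)·10)/(2·20³·10000) = -13/6250 rad
Load 2 — triangular load w₀=2 kN/m (0→w₀ over full span):
  θ_2 = -w₀(2x(L-x)(L-2x)(x+2L)+x²(L-x)²)/(120LEI) = -2·(2·10·(20-10)·(20-2·10)·(10+2·20)+10²·(20-10)²)/(120·20·10000) = -1/1200 rad
Load 3 — applied couple M₀=14 kN·m at a=8 m (b=L-a=12):
  θ_3 = (R_Ax²/2 - M_Ax - M₀(x-a))/EI  [x>a] with R_A=126/125, M_A=42/25 = ((126/125)·10²/2 - (42/25)·10 - 14·(10-8))/10000 = 7/12500 rad
Superposition: θ = Σ θ_i = -353/150000 rad ≈ -0.002353 rad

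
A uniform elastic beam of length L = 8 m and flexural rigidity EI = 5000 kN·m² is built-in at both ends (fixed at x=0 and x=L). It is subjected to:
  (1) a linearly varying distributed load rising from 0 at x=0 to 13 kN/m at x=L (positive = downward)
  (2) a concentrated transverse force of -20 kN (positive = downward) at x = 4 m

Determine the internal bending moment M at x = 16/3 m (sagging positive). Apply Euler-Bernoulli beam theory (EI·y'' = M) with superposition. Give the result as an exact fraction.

M(16/3) = 3124/405 kN·m

Load 1 — triangular load w₀=13 kN/m (0→w₀ over full span):
  M_1 = 3w₀Lx/20 - w₀L²/30 - w₀x³/(6L) = 3·13·8·(16/3)/20 - 13·8²/30 - 13·(16/3)³/(6·8) = 5824/405 kN·m
Load 2 — point force P=-20 kN at a=4 m (b=L-a=4):
  M_2 = Pa²(a+3b)(L-x)/L³ - Pa²b/L²  [x>a] = (-20)·4²·(4+3·4)·(8-(16/3))/8³ - (-20)·4²·4/8² = -20/3 kN·m
Superposition: M = Σ M_i = 3124/405 kN·m ≈ 7.713580 kN·m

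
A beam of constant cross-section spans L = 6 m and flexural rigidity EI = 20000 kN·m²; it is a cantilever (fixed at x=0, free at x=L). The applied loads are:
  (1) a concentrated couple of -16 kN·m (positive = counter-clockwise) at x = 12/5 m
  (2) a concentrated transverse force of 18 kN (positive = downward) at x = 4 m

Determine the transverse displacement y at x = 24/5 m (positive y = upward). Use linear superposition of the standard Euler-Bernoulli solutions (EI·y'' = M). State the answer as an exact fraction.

Load 1 — applied couple M₀=-16 kN·m at a=12/5 m (b=L-a=18/5):
  y_1 = M₀a(2x-a)/(2EI)  [x>a] = (-16)·(12/5)·(2·(24/5)-(12/5))/(2·20000) = -108/15625 m
Load 2 — point force P=18 kN at a=4 m (b=L-a=2):
  y_2 = -Pa²(3x-a)/(6EI)  [x>a] = -18·4²·(3·(24/5)-4)/(6·20000) = -78/3125 m
Superposition: y = Σ y_i = -498/15625 m ≈ -0.031872 m

y(24/5) = -498/15625 m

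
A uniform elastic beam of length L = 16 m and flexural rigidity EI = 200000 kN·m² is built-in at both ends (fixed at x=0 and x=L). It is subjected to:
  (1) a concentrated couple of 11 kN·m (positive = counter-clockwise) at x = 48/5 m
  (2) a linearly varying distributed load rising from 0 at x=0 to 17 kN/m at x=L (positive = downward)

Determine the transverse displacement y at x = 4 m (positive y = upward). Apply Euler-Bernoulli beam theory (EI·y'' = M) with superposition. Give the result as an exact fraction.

Load 1 — applied couple M₀=11 kN·m at a=48/5 m (b=L-a=32/5):
  y_1 = (R_Ax³/6 - M_Ax²/2)/EI  [x≤a] with R_A=99/100, M_A=88/25 = ((99/100)·4³/6 - (88/25)·4²/2)/200000 = -11/125000 m
Load 2 — triangular load w₀=17 kN/m (0→w₀ over full span):
  y_2 = -w₀x²(L-x)²(x+2L)/(120LEI) = -17·4²·(16-4)²·(4+2·16)/(120·16·200000) = -459/125000 m
Superposition: y = Σ y_i = -47/12500 m ≈ -0.003760 m

y(4) = -47/12500 m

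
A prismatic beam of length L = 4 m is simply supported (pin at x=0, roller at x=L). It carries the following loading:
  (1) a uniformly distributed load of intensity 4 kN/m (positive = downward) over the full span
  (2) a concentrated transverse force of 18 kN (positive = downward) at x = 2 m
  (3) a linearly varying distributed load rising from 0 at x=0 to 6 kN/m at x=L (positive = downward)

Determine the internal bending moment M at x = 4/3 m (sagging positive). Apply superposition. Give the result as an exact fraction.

Load 1 — uniform load w=4 kN/m over full span:
  M_1 = wx(L-x)/2 = 4·(4/3)·(4-(4/3))/2 = 64/9 kN·m
Load 2 — point force P=18 kN at a=2 m (b=L-a=2):
  M_2 = Pbx/L  [x≤a] = 18·2·(4/3)/4 = 12 kN·m
Load 3 — triangular load w₀=6 kN/m (0→w₀ over full span):
  M_3 = w₀Lx/6 - w₀x³/(6L) = 6·4·(4/3)/6 - 6·(4/3)³/(6·4) = 128/27 kN·m
Superposition: M = Σ M_i = 644/27 kN·m ≈ 23.851852 kN·m

M(4/3) = 644/27 kN·m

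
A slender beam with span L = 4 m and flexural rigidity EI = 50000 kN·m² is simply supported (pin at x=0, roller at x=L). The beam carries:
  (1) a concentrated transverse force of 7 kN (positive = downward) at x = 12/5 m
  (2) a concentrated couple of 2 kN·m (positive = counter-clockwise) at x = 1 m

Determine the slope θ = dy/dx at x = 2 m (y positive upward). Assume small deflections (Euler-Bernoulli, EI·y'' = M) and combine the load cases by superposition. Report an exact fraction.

θ(2) = -1133/75000000 rad

Load 1 — point force P=7 kN at a=12/5 m (b=L-a=8/5):
  θ_1 = -Pb(L²-b²-3x²)/(6LEI)  [x≤a] = -7·(8/5)·(4²-(8/5)²-3·2²)/(6·4·50000) = -21/1562500 rad
Load 2 — applied couple M₀=2 kN·m at a=1 m (b=L-a=3):
  θ_2 = (M₀x²/(2L)-M₀(x-a)+C₁)/EI  [x>a] with C₁=M₀(3b²-L²)/(6L)=11/12 = (2·2²/(2·4)-2·(2-1)+(11/12))/50000 = -1/600000 rad
Superposition: θ = Σ θ_i = -1133/75000000 rad ≈ -0.000015 rad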